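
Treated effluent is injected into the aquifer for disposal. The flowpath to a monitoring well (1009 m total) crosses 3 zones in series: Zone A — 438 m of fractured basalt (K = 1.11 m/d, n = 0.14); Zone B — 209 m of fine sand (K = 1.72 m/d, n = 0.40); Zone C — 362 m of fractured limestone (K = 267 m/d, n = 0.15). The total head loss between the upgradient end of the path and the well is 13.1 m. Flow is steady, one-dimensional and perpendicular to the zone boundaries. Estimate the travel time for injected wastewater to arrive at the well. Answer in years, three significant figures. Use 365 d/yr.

Continuity: the same q passes through each zone, so ΔH = q·Σ(L_j/K_j) — the zones act as resistances in series.
Σ(L/K) = 438/1.11 + 209/1.72 + 362/267 = 394.6 + 121.5 + 1.356 = 517.5 d
q = ΔH / Σ(L/K) = 13.1 / 517.5 = 0.02532 m/d (same in every zone)
Zone A: v = q/n = 0.02532/0.14 = 0.1808 m/d → t_A = 438/0.1808 = 2422 d
Zone B: v = q/n = 0.02532/0.40 = 0.06329 m/d → t_B = 209/0.06329 = 3302 d
Zone C: v = q/n = 0.02532/0.15 = 0.1688 m/d → t_C = 362/0.1688 = 2145 d
Total t = 2422 + 3302 + 2145 = 7869 d
   = 7869 / 365 = 21.6 yr

21.6 years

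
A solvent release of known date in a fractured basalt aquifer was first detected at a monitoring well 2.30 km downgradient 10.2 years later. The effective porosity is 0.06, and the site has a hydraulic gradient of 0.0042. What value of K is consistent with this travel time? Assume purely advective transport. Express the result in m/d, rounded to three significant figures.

t = 10.2 years = 3723 d
L = 2.30 km = 2300 m
v = L / t = 2300 / 3723 = 0.6178 m/d
K = v · n / i = 0.6178 × 0.06 / 0.0042 = 8.83 m/d

8.83 m/d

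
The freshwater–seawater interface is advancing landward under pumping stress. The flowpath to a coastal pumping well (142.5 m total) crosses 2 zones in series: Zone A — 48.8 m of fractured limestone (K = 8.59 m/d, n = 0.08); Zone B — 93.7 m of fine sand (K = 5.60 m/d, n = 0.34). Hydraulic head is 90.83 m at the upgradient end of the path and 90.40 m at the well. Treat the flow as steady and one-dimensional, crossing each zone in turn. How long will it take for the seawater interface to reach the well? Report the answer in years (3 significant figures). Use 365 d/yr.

Total head drop ΔH = 90.83 − 90.40 = 0.43 m
Continuity: the same q passes through each zone, so ΔH = q·Σ(L_j/K_j) — the zones act as resistances in series.
Σ(L/K) = 48.8/8.59 + 93.7/5.60 = 5.681 + 16.73 = 22.41 d
q = ΔH / Σ(L/K) = 0.43 / 22.41 = 0.01919 m/d (same in every zone)
Zone A: v = q/n = 0.01919/0.08 = 0.2398 m/d → t_A = 48.8/0.2398 = 203.5 d
Zone B: v = q/n = 0.01919/0.34 = 0.05643 m/d → t_B = 93.7/0.05643 = 1661 d
Total t = 203.5 + 1661 = 1864 d
   = 1864 / 365 = 5.11 yr

5.11 years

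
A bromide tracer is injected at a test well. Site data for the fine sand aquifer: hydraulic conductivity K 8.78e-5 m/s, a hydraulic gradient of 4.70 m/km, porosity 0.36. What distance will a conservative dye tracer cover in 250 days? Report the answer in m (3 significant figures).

K = 8.78e-5 m/s × 86400 s/d = 7.586 m/d
Darcy flux q = K·i = 7.586 × 0.0047 = 0.03565 m/d
Seepage velocity v = q / n = 0.03565 / 0.36 = 0.09904 m/d
L = v × T = 0.09904 × 250 = 24.76 m

24.8 m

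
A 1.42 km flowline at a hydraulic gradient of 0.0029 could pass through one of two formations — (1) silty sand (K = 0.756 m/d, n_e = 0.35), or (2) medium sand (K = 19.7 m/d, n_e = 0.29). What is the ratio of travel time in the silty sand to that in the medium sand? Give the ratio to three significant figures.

Unit 1 (silty sand): v = 0.756×0.0029/0.35 = 0.006264 m/d, t = 1420/0.006264 = 226700 d
Unit 2 (medium sand): v = 19.7×0.0029/0.29 = 0.1970 m/d, t = 1420/0.1970 = 7208 d
t(silty sand) / t(medium sand) = 226700/7208 = 31.4

31.4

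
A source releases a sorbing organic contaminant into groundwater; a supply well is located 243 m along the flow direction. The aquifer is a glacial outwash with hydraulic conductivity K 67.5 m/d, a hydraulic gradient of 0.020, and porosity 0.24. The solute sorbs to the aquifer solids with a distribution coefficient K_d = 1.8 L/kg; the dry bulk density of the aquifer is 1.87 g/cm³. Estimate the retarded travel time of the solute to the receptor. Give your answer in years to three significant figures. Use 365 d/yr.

1.78 years

Specific discharge q = 67.5 × 0.020 = 1.350 m/d
v = Ki/n = 67.5·0.020/0.24 = 5.625 m/d
Retardation R = 1 + ρ_b·K_d/n = 1 + 1.87×1.8/0.24 = 15.03
Contaminant velocity v_c = v/R = 5.625/15.03 = 0.3744 m/d
t = L/v_c = 243/0.3744 = 649.1 d
   = 649.1/365 = 1.78 yr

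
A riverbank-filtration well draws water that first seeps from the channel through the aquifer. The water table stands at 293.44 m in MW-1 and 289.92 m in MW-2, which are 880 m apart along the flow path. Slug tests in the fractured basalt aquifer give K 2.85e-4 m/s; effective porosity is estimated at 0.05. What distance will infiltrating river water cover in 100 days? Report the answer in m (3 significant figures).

197 m

Hydraulic gradient i = (293.44 − 289.92) / 880 = 3.52 / 880 = 0.004000
K = 2.85e-4 m/s × 86400 s/d = 24.62 m/d
Darcy flux q = K·i = 24.62 × 0.004000 = 0.09850 m/d
Seepage velocity v = q / n = 0.09850 / 0.05 = 1.970 m/d
L = v × T = 1.970 × 100 = 197.0 m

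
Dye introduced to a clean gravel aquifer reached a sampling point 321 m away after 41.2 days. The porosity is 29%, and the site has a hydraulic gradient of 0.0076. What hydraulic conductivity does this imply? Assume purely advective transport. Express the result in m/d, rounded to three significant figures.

v = L / t = 321 / 41.2 = 7.791 m/d
K = v · n / i = 7.791 × 0.29 / 0.0076 = 297 m/d

297 m/d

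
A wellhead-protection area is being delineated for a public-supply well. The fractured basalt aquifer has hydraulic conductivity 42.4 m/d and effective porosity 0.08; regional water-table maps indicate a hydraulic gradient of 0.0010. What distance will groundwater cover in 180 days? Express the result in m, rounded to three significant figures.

Darcy flux q = K·i = 42.4 × 0.0010 = 0.04240 m/d
Seepage velocity v = q / n = 0.04240 / 0.08 = 0.5300 m/d
L = v × T = 0.5300 × 180 = 95.40 m

95.4 m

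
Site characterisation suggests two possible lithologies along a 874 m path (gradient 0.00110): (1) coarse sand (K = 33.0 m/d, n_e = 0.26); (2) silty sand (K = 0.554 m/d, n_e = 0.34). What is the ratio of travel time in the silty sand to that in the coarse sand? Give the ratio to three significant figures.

77.9

Unit 1 (coarse sand): v = 33.0×0.0011/0.26 = 0.1396 m/d, t = 874/0.1396 = 6260 d
Unit 2 (silty sand): v = 0.554×0.0011/0.34 = 0.001792 m/d, t = 874/0.001792 = 487600 d
t(silty sand) / t(coarse sand) = 487600/6260 = 77.9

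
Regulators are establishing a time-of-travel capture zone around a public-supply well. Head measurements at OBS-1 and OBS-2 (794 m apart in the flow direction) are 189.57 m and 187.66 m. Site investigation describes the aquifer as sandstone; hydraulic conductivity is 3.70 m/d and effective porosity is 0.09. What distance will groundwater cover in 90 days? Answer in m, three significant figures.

Hydraulic gradient i = (189.57 − 187.66) / 794 = 1.91 / 794 = 0.002406
Specific discharge q = 3.70 × 0.002406 = 0.008901 m/d
v_s = q/n_e = 0.008901/0.09 = 0.09889 m/d
L = v × T = 0.09889 × 90 = 8.901 m

8.90 m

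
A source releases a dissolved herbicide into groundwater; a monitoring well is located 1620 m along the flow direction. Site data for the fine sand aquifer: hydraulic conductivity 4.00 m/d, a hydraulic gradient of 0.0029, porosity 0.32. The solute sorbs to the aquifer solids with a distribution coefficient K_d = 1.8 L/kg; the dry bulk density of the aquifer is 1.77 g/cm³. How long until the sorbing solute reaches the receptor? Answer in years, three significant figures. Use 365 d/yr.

Specific discharge q = 4.00 × 0.0029 = 0.01160 m/d
v_s = q/n_e = 0.01160/0.32 = 0.03625 m/d
Retardation R = 1 + ρ_b·K_d/n = 1 + 1.77×1.8/0.32 = 10.96
Contaminant velocity v_c = v/R = 0.03625/10.96 = 0.003309 m/d
t = L/v_c = 1620/0.003309 = 489600 d
   = 489600/365 = 1340 yr

1340 years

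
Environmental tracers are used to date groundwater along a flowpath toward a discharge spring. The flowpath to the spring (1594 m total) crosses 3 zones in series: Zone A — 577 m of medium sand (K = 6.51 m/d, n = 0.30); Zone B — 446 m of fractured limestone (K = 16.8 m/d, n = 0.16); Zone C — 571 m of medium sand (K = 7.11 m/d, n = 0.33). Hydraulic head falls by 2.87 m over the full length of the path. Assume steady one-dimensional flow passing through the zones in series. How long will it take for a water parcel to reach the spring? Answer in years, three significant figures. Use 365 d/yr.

80.8 years

Steady 1-D flow in series ⇒ the Darcy flux q is identical in every zone and the zone head losses add (resistances L/K in series).
Σ(L/K) = 577/6.51 + 446/16.8 + 571/7.11 = 88.63 + 26.55 + 80.31 = 195.5 d
q = ΔH / Σ(L/K) = 2.87 / 195.5 = 0.01468 m/d (same in every zone)
Zone A: v = q/n = 0.01468/0.30 = 0.04894 m/d → t_A = 577/0.04894 = 11790 d
Zone B: v = q/n = 0.01468/0.16 = 0.09176 m/d → t_B = 446/0.09176 = 4861 d
Zone C: v = q/n = 0.01468/0.33 = 0.04449 m/d → t_C = 571/0.04449 = 12830 d
Total t = 11790 + 4861 + 12830 = 29490 d
   = 29490 / 365 = 80.8 yr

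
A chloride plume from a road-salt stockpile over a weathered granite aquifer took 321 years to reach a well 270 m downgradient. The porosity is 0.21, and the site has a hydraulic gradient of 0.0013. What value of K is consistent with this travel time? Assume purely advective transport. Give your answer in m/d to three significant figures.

t = 321 years = 117200 d
v = L / t = 270 / 117200 = 0.002304 m/d
K = v · n / i = 0.002304 × 0.21 / 0.0013 = 0.372 m/d

0.372 m/d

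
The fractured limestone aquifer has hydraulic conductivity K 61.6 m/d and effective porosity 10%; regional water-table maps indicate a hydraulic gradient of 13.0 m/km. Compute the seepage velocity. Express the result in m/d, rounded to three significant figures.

Specific discharge q = 61.6 × 0.013 = 0.8008 m/d
v = Ki/n = 61.6·0.013/0.10 = 8.008 m/d

8.01 m/d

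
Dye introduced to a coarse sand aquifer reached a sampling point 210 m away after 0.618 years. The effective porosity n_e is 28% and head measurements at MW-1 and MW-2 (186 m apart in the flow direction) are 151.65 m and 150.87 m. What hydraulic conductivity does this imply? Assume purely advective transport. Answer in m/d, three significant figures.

62.2 m/d

Hydraulic gradient i = (151.65 − 150.87) / 186 = 0.78 / 186 = 0.004194
t = 0.618 years = 225.6 d
v = L / t = 210 / 225.6 = 0.9310 m/d
K = v · n / i = 0.9310 × 0.28 / 0.004194 = 62.2 m/d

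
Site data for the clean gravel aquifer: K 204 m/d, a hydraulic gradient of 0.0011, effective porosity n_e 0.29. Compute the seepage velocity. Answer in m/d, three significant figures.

q = Ki = 204 × 0.0011 = 0.2244 m/d
Seepage velocity v = q / n = 0.2244 / 0.29 = 0.7738 m/d

0.774 m/d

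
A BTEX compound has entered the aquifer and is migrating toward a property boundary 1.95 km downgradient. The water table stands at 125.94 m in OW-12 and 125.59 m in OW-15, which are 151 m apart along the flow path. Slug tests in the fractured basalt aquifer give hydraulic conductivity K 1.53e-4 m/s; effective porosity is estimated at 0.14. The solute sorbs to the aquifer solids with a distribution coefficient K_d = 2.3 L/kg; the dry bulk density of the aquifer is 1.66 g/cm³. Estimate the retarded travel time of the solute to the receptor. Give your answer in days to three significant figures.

Hydraulic gradient i = (125.94 − 125.59) / 151 = 0.35 / 151 = 0.002318
K = 1.53e-4 m/s × 86400 s/d = 13.22 m/d
Specific discharge q = 13.22 × 0.002318 = 0.03064 m/d
v_s = q/n_e = 0.03064/0.14 = 0.2189 m/d
Retardation R = 1 + ρ_b·K_d/n = 1 + 1.66×2.3/0.14 = 28.27
Contaminant velocity v_c = v/R = 0.2189/28.27 = 0.007741 m/d
L = 1.95 km = 1950 m
t = L/v_c = 1950/0.007741 = 251900 d

252000 days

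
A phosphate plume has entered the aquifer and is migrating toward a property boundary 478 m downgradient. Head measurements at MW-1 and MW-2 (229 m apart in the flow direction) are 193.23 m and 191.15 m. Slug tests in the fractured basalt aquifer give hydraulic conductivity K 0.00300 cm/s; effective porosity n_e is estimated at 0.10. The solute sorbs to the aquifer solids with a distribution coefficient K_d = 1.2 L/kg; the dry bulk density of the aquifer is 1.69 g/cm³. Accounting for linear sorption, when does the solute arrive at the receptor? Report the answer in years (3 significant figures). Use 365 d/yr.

118 years

Hydraulic gradient i = (193.23 − 191.15) / 229 = 2.08 / 229 = 0.009083
K = 0.00300 cm/s × 864 = 2.592 m/d
q = Ki = 2.592 × 0.009083 = 0.02354 m/d
Average linear velocity = 0.02354 / 0.10 = 0.2354 m/d
Retardation R = 1 + ρ_b·K_d/n = 1 + 1.69×1.2/0.10 = 21.28
Contaminant velocity v_c = v/R = 0.2354/21.28 = 0.01106 m/d
t = L/v_c = 478/0.01106 = 43210 d
   = 43210/365 = 118 yr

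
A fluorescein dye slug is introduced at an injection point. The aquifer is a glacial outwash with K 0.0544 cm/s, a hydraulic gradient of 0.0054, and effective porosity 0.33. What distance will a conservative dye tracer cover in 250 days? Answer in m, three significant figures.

K = 0.0544 cm/s × 864 = 47.00 m/d
Specific discharge q = 47.00 × 0.0054 = 0.2538 m/d
v_s = q/n_e = 0.2538/0.33 = 0.7691 m/d
L = v × T = 0.7691 × 250 = 192.3 m

192 m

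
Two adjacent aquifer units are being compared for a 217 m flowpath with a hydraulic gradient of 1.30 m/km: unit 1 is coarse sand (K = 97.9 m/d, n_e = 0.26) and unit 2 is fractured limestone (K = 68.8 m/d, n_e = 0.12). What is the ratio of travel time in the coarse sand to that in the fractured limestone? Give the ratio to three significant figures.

Unit 1 (coarse sand): v = 97.9×0.0013/0.26 = 0.4895 m/d, t = 217/0.4895 = 443.3 d
Unit 2 (fractured limestone): v = 68.8×0.0013/0.12 = 0.7453 m/d, t = 217/0.7453 = 291.1 d
t(coarse sand) / t(fractured limestone) = 443.3/291.1 = 1.52

1.52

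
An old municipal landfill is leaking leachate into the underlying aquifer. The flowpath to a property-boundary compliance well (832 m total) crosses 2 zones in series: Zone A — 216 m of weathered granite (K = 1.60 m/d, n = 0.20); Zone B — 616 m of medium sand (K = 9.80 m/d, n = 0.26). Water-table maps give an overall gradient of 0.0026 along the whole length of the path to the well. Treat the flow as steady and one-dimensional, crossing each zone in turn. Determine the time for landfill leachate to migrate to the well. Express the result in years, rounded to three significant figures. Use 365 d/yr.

Continuity: the same q passes through each zone, so ΔH = q·Σ(L_j/K_j) — the zones act as resistances in series.
Σ(L/K) = 216/1.60 + 616/9.80 = 135.0 + 62.86 = 197.9 d
K_eq = L_total / Σ(L/K) = 832 / 197.9 = 4.205 m/d
q = K_eq · i = 4.205 × 0.0026 = 0.01093 m/d (same in every zone)
Zone A: v = q/n = 0.01093/0.20 = 0.05467 m/d → t_A = 216/0.05467 = 3951 d
Zone B: v = q/n = 0.01093/0.26 = 0.04205 m/d → t_B = 616/0.04205 = 14650 d
Total t = 3951 + 14650 = 18600 d
   = 18600 / 365 = 51.0 yr

51.0 years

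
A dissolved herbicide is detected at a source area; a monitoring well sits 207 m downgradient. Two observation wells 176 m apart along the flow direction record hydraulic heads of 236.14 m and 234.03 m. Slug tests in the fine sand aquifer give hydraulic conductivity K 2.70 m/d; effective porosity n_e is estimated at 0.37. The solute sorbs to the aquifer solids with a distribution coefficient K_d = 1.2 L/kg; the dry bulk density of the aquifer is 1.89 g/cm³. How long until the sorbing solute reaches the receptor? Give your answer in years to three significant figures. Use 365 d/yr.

Hydraulic gradient i = (236.14 − 234.03) / 176 = 2.11 / 176 = 0.01199
q = Ki = 2.70 × 0.01199 = 0.03237 m/d
Average linear velocity = 0.03237 / 0.37 = 0.08748 m/d
Retardation R = 1 + ρ_b·K_d/n = 1 + 1.89×1.2/0.37 = 7.130
Contaminant velocity v_c = v/R = 0.08748/7.130 = 0.01227 m/d
t = L/v_c = 207/0.01227 = 16870 d
   = 16870/365 = 46.2 yr

46.2 years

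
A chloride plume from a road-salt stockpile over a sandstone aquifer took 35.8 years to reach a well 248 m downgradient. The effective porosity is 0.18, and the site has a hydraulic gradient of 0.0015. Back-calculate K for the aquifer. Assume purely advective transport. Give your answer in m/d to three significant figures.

2.28 m/d

t = 35.8 years = 13070 d
v = L / t = 248 / 13070 = 0.01898 m/d
K = v · n / i = 0.01898 × 0.18 / 0.0015 = 2.28 m/d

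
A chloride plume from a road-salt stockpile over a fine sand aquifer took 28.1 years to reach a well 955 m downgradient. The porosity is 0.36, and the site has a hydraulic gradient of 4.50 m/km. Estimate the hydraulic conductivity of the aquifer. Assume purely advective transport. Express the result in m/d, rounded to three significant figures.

t = 28.1 years = 10260 d
v = L / t = 955 / 10260 = 0.09311 m/d
K = v · n / i = 0.09311 × 0.36 / 0.0045 = 7.45 m/d

7.45 m/d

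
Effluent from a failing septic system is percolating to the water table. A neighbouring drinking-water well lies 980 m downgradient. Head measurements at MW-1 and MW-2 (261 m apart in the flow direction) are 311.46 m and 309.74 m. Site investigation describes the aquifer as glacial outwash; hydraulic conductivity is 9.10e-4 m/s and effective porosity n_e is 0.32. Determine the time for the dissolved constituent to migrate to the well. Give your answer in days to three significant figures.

Hydraulic gradient i = (311.46 − 309.74) / 261 = 1.72 / 261 = 0.006590
K = 9.10e-4 m/s × 86400 s/d = 78.62 m/d
q = Ki = 78.62 × 0.006590 = 0.5181 m/d
Average linear velocity = 0.5181 / 0.32 = 1.619 m/d
t = L / v = 980 / 1.619 = 605.2 d

605 days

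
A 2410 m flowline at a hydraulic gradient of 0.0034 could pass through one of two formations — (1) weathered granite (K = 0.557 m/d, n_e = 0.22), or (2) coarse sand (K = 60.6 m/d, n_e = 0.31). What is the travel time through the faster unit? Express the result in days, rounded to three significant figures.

3630 days

Unit 1 (weathered granite): v = 0.557×0.0034/0.22 = 0.008608 m/d, t = 2410/0.008608 = 280000 d
Unit 2 (coarse sand): v = 60.6×0.0034/0.31 = 0.6646 m/d, t = 2410/0.6646 = 3626 d
Faster unit: t = 3630 d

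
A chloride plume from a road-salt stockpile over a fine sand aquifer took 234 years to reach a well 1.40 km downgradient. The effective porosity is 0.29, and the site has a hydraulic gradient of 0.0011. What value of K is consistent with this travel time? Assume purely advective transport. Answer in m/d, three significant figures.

4.32 m/d

t = 234 years = 85410 d
L = 1.40 km = 1400 m
v = L / t = 1400 / 85410 = 0.01639 m/d
K = v · n / i = 0.01639 × 0.29 / 0.0011 = 4.32 m/d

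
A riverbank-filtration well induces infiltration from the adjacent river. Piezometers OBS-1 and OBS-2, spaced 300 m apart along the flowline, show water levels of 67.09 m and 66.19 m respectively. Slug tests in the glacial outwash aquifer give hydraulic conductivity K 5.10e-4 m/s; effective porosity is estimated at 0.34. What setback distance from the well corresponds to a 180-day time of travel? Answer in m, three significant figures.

Hydraulic gradient i = (67.09 − 66.19) / 300 = 0.90 / 300 = 0.003000
K = 5.10e-4 m/s × 86400 s/d = 44.06 m/d
q = Ki = 44.06 × 0.003000 = 0.1322 m/d
Average linear velocity = 0.1322 / 0.34 = 0.3888 m/d
L = v × T = 0.3888 × 180 = 69.98 m

70.0 m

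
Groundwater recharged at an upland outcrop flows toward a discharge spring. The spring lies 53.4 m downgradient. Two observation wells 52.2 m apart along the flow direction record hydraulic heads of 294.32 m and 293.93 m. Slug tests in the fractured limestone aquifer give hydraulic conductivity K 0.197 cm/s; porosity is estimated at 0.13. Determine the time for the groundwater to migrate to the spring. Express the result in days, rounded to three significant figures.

5.46 days

Hydraulic gradient i = (294.32 − 293.93) / 52.2 = 0.39 / 52.2 = 0.007471
K = 0.197 cm/s × 864 = 170.2 m/d
Specific discharge q = 170.2 × 0.007471 = 1.272 m/d
Seepage velocity v = q / n = 1.272 / 0.13 = 9.782 m/d
t = L / v = 53.4 / 9.782 = 5.459 d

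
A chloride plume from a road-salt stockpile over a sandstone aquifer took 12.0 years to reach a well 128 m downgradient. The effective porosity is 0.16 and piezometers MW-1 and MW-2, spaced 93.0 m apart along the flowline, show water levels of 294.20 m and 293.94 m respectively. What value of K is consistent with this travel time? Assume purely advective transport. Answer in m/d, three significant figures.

1.67 m/d

Hydraulic gradient i = (294.20 − 293.94) / 93.0 = 0.26 / 93.0 = 0.002796
t = 12.0 years = 4380 d
v = L / t = 128 / 4380 = 0.02922 m/d
K = v · n / i = 0.02922 × 0.16 / 0.002796 = 1.67 m/d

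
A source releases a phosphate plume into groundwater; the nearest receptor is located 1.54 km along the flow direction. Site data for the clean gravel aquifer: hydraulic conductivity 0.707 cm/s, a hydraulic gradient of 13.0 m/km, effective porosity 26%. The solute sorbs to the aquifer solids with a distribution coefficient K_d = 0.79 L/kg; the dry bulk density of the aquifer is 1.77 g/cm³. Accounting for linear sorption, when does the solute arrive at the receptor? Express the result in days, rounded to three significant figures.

322 days

K = 0.707 cm/s × 864 = 610.8 m/d
Specific discharge q = 610.8 × 0.013 = 7.941 m/d
Seepage velocity v = q / n = 7.941 / 0.26 = 30.54 m/d
Retardation R = 1 + ρ_b·K_d/n = 1 + 1.77×0.79/0.26 = 6.378
Contaminant velocity v_c = v/R = 30.54/6.378 = 4.789 m/d
L = 1.54 km = 1540 m
t = L/v_c = 1540/4.789 = 321.6 d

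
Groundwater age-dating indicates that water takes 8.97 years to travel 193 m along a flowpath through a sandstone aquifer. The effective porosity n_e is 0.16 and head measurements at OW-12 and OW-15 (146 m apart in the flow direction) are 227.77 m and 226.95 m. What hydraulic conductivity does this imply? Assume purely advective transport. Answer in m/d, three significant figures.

Hydraulic gradient i = (227.77 − 226.95) / 146 = 0.82 / 146 = 0.005616
t = 8.97 years = 3274 d
v = L / t = 193 / 3274 = 0.05895 m/d
K = v · n / i = 0.05895 × 0.16 / 0.005616 = 1.68 m/d

1.68 m/d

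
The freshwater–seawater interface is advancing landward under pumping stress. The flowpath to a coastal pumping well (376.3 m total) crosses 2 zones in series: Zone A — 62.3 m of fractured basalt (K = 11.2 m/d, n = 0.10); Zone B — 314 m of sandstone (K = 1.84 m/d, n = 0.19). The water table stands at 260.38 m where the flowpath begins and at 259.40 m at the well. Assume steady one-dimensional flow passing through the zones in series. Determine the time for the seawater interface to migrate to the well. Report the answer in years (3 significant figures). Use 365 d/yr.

Total head drop ΔH = 260.38 − 259.40 = 0.98 m
Continuity: the same q passes through each zone, so ΔH = q·Σ(L_j/K_j) — the zones act as resistances in series.
Σ(L/K) = 62.3/11.2 + 314/1.84 = 5.563 + 170.7 = 176.2 d
q = ΔH / Σ(L/K) = 0.98 / 176.2 = 0.005561 m/d (same in every zone)
Zone A: v = q/n = 0.005561/0.10 = 0.05561 m/d → t_A = 62.3/0.05561 = 1120 d
Zone B: v = q/n = 0.005561/0.19 = 0.02927 m/d → t_B = 314/0.02927 = 10730 d
Total t = 1120 + 10730 = 11850 d
   = 11850 / 365 = 32.5 yr

32.5 years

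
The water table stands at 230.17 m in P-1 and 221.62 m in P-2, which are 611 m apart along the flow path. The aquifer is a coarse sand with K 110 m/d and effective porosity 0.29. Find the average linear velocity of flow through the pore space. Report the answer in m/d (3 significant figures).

Hydraulic gradient i = (230.17 − 221.62) / 611 = 8.55 / 611 = 0.01399
Darcy flux q = K·i = 110 × 0.01399 = 1.539 m/d
Seepage velocity v = q / n = 1.539 / 0.29 = 5.308 m/d

5.31 m/d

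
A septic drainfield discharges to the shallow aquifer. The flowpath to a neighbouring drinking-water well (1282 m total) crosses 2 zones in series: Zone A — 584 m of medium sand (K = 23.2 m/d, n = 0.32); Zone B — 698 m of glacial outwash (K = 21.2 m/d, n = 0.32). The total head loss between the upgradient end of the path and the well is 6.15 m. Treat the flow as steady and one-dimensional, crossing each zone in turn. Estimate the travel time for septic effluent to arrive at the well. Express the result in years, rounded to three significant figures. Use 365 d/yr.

Continuity: the same q passes through each zone, so ΔH = q·Σ(L_j/K_j) — the zones act as resistances in series.
Σ(L/K) = 584/23.2 + 698/21.2 = 25.17 + 32.92 = 58.10 d
q = ΔH / Σ(L/K) = 6.15 / 58.10 = 0.1059 m/d (same in every zone)
Zone A: v = q/n = 0.1059/0.32 = 0.3308 m/d → t_A = 584/0.3308 = 1765 d
Zone B: v = q/n = 0.1059/0.32 = 0.3308 m/d → t_B = 698/0.3308 = 2110 d
Total t = 1765 + 2110 = 3875 d
   = 3875 / 365 = 10.6 yr

10.6 years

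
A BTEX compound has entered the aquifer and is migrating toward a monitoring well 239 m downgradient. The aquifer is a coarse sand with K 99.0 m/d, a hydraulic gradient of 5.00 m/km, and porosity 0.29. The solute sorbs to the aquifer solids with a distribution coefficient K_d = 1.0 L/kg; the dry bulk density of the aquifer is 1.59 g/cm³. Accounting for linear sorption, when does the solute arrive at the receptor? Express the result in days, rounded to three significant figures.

908 days

q = Ki = 99.0 × 0.0050 = 0.4950 m/d
v = Ki/n = 99.0·0.0050/0.29 = 1.707 m/d
Retardation R = 1 + ρ_b·K_d/n = 1 + 1.59×1.0/0.29 = 6.483
Contaminant velocity v_c = v/R = 1.707/6.483 = 0.2633 m/d
t = L/v_c = 239/0.2633 = 907.7 d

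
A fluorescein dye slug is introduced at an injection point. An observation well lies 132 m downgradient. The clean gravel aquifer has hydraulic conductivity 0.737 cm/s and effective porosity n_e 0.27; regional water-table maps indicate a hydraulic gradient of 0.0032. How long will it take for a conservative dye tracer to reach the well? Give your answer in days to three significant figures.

17.5 days

K = 0.737 cm/s × 864 = 636.8 m/d
q = Ki = 636.8 × 0.0032 = 2.038 m/d
Seepage velocity v = q / n = 2.038 / 0.27 = 7.547 m/d
t = L / v = 132 / 7.547 = 17.49 d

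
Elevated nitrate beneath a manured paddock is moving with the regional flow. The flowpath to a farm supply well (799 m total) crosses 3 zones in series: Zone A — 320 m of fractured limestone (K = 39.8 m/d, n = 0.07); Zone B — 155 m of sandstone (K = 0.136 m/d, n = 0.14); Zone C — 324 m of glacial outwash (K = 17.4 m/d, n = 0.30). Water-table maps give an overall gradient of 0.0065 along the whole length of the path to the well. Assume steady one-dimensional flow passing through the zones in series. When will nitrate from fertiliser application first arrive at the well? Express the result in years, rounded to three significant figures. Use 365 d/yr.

Steady 1-D flow in series ⇒ the Darcy flux q is identical in every zone and the zone head losses add (resistances L/K in series).
Σ(L/K) = 320/39.8 + 155/0.136 + 324/17.4 = 8.040 + 1140 + 18.62 = 1166 d
K_eq = L_total / Σ(L/K) = 799 / 1166 = 0.6850 m/d
q = K_eq · i = 0.6850 × 0.0065 = 0.004453 m/d (same in every zone)
Zone A: v = q/n = 0.004453/0.07 = 0.06361 m/d → t_A = 320/0.06361 = 5031 d
Zone B: v = q/n = 0.004453/0.14 = 0.03181 m/d → t_B = 155/0.03181 = 4873 d
Zone C: v = q/n = 0.004453/0.30 = 0.01484 m/d → t_C = 324/0.01484 = 21830 d
Total t = 5031 + 4873 + 21830 = 31730 d
   = 31730 / 365 = 86.9 yr

86.9 years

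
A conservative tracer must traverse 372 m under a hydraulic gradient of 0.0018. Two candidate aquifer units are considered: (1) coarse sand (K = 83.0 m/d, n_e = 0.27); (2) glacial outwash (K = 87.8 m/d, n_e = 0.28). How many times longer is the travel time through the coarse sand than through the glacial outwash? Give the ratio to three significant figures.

Unit 1 (coarse sand): v = 83.0×0.0018/0.27 = 0.5533 m/d, t = 372/0.5533 = 672.3 d
Unit 2 (glacial outwash): v = 87.8×0.0018/0.28 = 0.5644 m/d, t = 372/0.5644 = 659.1 d
t(coarse sand) / t(glacial outwash) = 672.3/659.1 = 1.02

1.02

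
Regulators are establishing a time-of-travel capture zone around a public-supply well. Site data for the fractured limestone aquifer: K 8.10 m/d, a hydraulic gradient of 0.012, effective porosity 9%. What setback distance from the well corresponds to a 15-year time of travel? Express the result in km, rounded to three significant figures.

Specific discharge q = 8.10 × 0.012 = 0.09720 m/d
Average linear velocity = 0.09720 / 0.09 = 1.080 m/d
T = 15 yr × 365 = 5475 d
L = v × T = 1.080 × 5475 = 5913 m
   = 5.91 km

5.91 km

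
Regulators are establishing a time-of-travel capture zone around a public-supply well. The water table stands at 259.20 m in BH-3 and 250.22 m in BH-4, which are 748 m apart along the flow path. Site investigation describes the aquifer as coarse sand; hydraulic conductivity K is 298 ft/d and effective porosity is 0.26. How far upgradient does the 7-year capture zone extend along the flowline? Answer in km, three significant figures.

10.7 km

Hydraulic gradient i = (259.20 − 250.22) / 748 = 8.98 / 748 = 0.01201
K = 298 ft/d × 0.3048 = 90.83 m/d
Specific discharge q = 90.83 × 0.01201 = 1.090 m/d
v_s = q/n_e = 1.090/0.26 = 4.194 m/d
T = 7 yr × 365 = 2555 d
L = v × T = 4.194 × 2555 = 10720 m
   = 10.7 km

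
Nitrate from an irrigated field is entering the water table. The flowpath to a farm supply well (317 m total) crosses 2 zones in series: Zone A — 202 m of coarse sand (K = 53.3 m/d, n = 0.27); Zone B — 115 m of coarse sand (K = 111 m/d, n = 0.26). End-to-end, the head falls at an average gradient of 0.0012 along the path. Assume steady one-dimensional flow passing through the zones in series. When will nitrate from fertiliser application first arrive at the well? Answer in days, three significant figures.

1070 days

Steady 1-D flow in series ⇒ the Darcy flux q is identical in every zone and the zone head losses add (resistances L/K in series).
Σ(L/K) = 202/53.3 + 115/111 = 3.790 + 1.036 = 4.826 d
K_eq = L_total / Σ(L/K) = 317 / 4.826 = 65.69 m/d
q = K_eq · i = 65.69 × 0.0012 = 0.07882 m/d (same in every zone)
Zone A: v = q/n = 0.07882/0.27 = 0.2919 m/d → t_A = 202/0.2919 = 691.9 d
Zone B: v = q/n = 0.07882/0.26 = 0.3032 m/d → t_B = 115/0.3032 = 379.3 d
Total t = 691.9 + 379.3 = 1071 d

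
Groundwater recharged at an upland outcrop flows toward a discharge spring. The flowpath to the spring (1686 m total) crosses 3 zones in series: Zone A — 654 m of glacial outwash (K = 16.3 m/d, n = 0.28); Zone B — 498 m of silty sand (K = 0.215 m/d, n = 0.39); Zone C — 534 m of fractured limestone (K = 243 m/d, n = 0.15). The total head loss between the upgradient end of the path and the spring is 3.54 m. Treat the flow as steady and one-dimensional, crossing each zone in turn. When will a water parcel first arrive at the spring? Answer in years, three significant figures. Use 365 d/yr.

835 years

Steady 1-D flow in series ⇒ the Darcy flux q is identical in every zone and the zone head losses add (resistances L/K in series).
Σ(L/K) = 654/16.3 + 498/0.215 + 534/243 = 40.12 + 2316 + 2.198 = 2359 d
q = ΔH / Σ(L/K) = 3.54 / 2359 = 0.001501 m/d (same in every zone)
Zone A: v = q/n = 0.001501/0.28 = 0.005360 m/d → t_A = 654/0.005360 = 122000 d
Zone B: v = q/n = 0.001501/0.39 = 0.003848 m/d → t_B = 498/0.003848 = 129400 d
Zone C: v = q/n = 0.001501/0.15 = 0.01001 m/d → t_C = 534/0.01001 = 53370 d
Total t = 122000 + 129400 + 53370 = 304800 d
   = 304800 / 365 = 835 yr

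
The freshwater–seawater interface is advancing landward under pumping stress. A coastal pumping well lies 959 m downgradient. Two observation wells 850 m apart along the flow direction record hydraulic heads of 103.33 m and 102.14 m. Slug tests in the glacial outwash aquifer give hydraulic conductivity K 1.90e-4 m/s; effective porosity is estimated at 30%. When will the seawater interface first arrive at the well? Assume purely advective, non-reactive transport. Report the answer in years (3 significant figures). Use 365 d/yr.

Hydraulic gradient i = (103.33 − 102.14) / 850 = 1.19 / 850 = 0.001400
K = 1.90e-4 m/s × 86400 s/d = 16.42 m/d
Specific discharge q = 16.42 × 0.001400 = 0.02298 m/d
Average linear velocity = 0.02298 / 0.30 = 0.07661 m/d
t = L / v = 959 / 0.07661 = 12520 d
   = 12520 / 365 = 34.3 yr

34.3 years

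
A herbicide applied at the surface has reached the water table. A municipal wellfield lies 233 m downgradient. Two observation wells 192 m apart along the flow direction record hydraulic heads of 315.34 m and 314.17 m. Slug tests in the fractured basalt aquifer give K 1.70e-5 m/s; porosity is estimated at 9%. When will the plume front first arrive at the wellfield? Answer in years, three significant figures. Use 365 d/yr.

6.42 years

Hydraulic gradient i = (315.34 − 314.17) / 192 = 1.17 / 192 = 0.006094
K = 1.70e-5 m/s × 86400 s/d = 1.469 m/d
Specific discharge q = 1.469 × 0.006094 = 0.008950 m/d
Seepage velocity v = q / n = 0.008950 / 0.09 = 0.09945 m/d
t = L / v = 233 / 0.09945 = 2343 d
   = 2343 / 365 = 6.42 yr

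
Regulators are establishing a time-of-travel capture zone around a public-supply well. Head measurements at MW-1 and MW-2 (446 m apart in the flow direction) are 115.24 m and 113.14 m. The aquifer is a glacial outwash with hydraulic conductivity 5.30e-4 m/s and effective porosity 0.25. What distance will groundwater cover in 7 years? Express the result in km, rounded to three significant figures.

Hydraulic gradient i = (115.24 − 113.14) / 446 = 2.10 / 446 = 0.004709
K = 5.30e-4 m/s × 86400 s/d = 45.79 m/d
Specific discharge q = 45.79 × 0.004709 = 0.2156 m/d
v_s = q/n_e = 0.2156/0.25 = 0.8625 m/d
T = 7 yr × 365 = 2555 d
L = v × T = 0.8625 × 2555 = 2204 m
   = 2.20 km

2.20 km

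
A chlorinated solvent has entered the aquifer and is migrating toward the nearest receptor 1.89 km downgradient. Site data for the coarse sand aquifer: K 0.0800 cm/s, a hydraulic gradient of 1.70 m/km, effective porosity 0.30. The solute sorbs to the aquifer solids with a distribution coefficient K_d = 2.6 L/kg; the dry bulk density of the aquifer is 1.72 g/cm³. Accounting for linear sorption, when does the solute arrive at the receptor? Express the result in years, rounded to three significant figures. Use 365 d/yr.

210 years

K = 0.0800 cm/s × 864 = 69.12 m/d
q = Ki = 69.12 × 0.0017 = 0.1175 m/d
v_s = q/n_e = 0.1175/0.30 = 0.3917 m/d
Retardation R = 1 + ρ_b·K_d/n = 1 + 1.72×2.6/0.30 = 15.91
Contaminant velocity v_c = v/R = 0.3917/15.91 = 0.02462 m/d
L = 1.89 km = 1890 m
t = L/v_c = 1890/0.02462 = 76760 d
   = 76760/365 = 210 yr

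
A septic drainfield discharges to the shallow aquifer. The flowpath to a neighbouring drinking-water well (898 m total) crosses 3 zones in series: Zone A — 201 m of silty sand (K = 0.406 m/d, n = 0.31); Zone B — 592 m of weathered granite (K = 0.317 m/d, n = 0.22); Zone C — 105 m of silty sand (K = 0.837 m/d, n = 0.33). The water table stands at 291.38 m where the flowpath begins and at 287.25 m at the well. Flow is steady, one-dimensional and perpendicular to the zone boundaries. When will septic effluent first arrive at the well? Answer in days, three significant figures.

Total head drop ΔH = 291.38 − 287.25 = 4.13 m
Continuity: the same q passes through each zone, so ΔH = q·Σ(L_j/K_j) — the zones act as resistances in series.
Σ(L/K) = 201/0.406 + 592/0.317 + 105/0.837 = 495.1 + 1868 + 125.4 = 2488 d
q = ΔH / Σ(L/K) = 4.13 / 2488 = 0.001660 m/d (same in every zone)
Zone A: v = q/n = 0.001660/0.31 = 0.005355 m/d → t_A = 201/0.005355 = 37540 d
Zone B: v = q/n = 0.001660/0.22 = 0.007545 m/d → t_B = 592/0.007545 = 78460 d
Zone C: v = q/n = 0.001660/0.33 = 0.005030 m/d → t_C = 105/0.005030 = 20870 d
Total t = 37540 + 78460 + 20870 = 136900 d

137000 days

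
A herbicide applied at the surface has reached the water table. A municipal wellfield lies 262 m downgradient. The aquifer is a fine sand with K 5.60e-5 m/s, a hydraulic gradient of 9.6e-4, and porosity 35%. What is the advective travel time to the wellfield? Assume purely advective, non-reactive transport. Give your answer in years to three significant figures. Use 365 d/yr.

K = 5.60e-5 m/s × 86400 s/d = 4.838 m/d
Darcy flux q = K·i = 4.838 × 9.6e-4 = 0.004645 m/d
v_s = q/n_e = 0.004645/0.35 = 0.01327 m/d
t = L / v = 262 / 0.01327 = 19740 d
   = 19740 / 365 = 54.1 yr

54.1 years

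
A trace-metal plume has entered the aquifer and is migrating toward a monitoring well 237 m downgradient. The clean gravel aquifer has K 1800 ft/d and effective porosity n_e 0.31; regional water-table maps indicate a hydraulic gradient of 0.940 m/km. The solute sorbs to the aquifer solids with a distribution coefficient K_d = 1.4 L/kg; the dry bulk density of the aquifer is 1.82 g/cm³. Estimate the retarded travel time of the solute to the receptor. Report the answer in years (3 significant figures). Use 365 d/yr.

K = 1800 ft/d × 0.3048 = 548.6 m/d
q = Ki = 548.6 × 9.4e-4 = 0.5157 m/d
Average linear velocity = 0.5157 / 0.31 = 1.664 m/d
Retardation R = 1 + ρ_b·K_d/n = 1 + 1.82×1.4/0.31 = 9.219
Contaminant velocity v_c = v/R = 1.664/9.219 = 0.1804 m/d
t = L/v_c = 237/0.1804 = 1313 d
   = 1313/365 = 3.60 yr

3.60 years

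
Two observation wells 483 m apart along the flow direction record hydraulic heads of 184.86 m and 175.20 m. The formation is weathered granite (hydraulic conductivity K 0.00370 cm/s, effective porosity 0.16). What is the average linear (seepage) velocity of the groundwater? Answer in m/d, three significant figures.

Hydraulic gradient i = (184.86 − 175.20) / 483 = 9.66 / 483 = 0.02000
K = 0.00370 cm/s × 864 = 3.197 m/d
q = Ki = 3.197 × 0.02000 = 0.06394 m/d
v_s = q/n_e = 0.06394/0.16 = 0.3996 m/d

0.400 m/d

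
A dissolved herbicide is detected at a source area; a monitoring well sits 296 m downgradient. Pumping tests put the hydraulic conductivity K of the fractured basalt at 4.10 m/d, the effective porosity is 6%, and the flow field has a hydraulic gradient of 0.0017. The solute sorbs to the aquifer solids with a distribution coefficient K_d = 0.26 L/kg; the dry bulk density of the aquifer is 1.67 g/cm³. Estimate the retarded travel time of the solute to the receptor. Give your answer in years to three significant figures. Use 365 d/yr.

Specific discharge q = 4.10 × 0.0017 = 0.006970 m/d
Average linear velocity = 0.006970 / 0.06 = 0.1162 m/d
Retardation R = 1 + ρ_b·K_d/n = 1 + 1.67×0.26/0.06 = 8.237
Contaminant velocity v_c = v/R = 0.1162/8.237 = 0.01410 m/d
t = L/v_c = 296/0.01410 = 20990 d
   = 20990/365 = 57.5 yr

57.5 years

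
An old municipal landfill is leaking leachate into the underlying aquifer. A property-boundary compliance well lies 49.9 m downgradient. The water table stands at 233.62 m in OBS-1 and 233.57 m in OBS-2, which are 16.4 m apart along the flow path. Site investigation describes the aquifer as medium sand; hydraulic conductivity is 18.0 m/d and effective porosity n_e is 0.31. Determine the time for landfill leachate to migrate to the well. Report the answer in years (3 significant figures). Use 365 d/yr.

0.772 years

Hydraulic gradient i = (233.62 − 233.57) / 16.4 = 0.05 / 16.4 = 0.003049
q = Ki = 18.0 × 0.003049 = 0.05488 m/d
v = Ki/n = 18.0·0.003049/0.31 = 0.1770 m/d
t = L / v = 49.9 / 0.1770 = 281.9 d
   = 281.9 / 365 = 0.772 yr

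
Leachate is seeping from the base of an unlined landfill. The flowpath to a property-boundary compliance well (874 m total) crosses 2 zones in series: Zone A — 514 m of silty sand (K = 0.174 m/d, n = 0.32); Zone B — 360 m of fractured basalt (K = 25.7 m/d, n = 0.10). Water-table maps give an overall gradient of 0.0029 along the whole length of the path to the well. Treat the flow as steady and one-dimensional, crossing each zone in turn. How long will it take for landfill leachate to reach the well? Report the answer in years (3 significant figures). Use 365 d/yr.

643 years

Steady 1-D flow in series ⇒ the Darcy flux q is identical in every zone and the zone head losses add (resistances L/K in series).
Σ(L/K) = 514/0.174 + 360/25.7 = 2954 + 14.01 = 2968 d
K_eq = L_total / Σ(L/K) = 874 / 2968 = 0.2945 m/d
q = K_eq · i = 0.2945 × 0.0029 = 8.540e-4 m/d (same in every zone)
Zone A: v = q/n = 8.540e-4/0.32 = 0.002669 m/d → t_A = 514/0.002669 = 192600 d
Zone B: v = q/n = 8.540e-4/0.10 = 0.008540 m/d → t_B = 360/0.008540 = 42160 d
Total t = 192600 + 42160 = 234800 d
   = 234800 / 365 = 643 yr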